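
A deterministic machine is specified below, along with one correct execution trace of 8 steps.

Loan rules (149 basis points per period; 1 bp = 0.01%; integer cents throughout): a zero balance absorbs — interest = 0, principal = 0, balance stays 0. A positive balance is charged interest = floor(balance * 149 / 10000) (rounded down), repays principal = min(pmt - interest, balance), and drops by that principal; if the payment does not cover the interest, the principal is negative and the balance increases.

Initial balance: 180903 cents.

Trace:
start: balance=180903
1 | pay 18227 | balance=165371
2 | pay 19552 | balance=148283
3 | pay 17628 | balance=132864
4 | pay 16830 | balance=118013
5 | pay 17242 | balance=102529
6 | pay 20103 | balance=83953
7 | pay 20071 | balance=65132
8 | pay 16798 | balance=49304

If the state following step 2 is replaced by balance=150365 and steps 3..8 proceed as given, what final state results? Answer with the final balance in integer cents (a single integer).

51580

state after step 2 := balance=150365
3 | pay 17628 | balance=134977
4 | pay 16830 | balance=120158
5 | pay 17242 | balance=104706
6 | pay 20103 | balance=86163
7 | pay 20071 | balance=67375
8 | pay 16798 | balance=51580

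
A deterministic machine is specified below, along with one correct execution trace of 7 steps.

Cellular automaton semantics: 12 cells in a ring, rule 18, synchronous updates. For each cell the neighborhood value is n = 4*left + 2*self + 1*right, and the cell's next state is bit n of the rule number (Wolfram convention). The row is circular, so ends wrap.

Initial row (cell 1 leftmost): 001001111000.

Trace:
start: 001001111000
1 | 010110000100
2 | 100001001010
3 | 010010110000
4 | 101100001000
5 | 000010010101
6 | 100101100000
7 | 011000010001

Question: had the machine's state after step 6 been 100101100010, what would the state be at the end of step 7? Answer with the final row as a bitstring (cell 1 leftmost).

state after step 6 := 100101100010
7 | 011000010100

011000010100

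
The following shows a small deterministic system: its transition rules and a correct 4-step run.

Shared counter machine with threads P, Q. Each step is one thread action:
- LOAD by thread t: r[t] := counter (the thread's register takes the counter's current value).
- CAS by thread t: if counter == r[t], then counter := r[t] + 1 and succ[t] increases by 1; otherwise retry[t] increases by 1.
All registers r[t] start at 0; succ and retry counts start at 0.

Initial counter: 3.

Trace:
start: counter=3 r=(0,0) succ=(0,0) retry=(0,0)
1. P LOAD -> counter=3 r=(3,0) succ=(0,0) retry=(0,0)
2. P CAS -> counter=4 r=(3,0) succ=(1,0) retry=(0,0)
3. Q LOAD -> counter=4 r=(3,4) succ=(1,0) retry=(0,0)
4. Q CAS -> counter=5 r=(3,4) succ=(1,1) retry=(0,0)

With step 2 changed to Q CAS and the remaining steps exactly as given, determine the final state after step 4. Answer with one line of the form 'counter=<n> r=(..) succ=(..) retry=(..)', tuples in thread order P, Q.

counter=4 r=(3,3) succ=(0,1) retry=(0,1)

(re-executing from step 2 with the substitution; state before step 2: counter=3 r=(3,0) succ=(0,0) retry=(0,0))
2. Q CAS -> counter=3 r=(3,0) succ=(0,0) retry=(0,1)
3. Q LOAD -> counter=3 r=(3,3) succ=(0,0) retry=(0,1)
4. Q CAS -> counter=4 r=(3,3) succ=(0,1) retry=(0,1)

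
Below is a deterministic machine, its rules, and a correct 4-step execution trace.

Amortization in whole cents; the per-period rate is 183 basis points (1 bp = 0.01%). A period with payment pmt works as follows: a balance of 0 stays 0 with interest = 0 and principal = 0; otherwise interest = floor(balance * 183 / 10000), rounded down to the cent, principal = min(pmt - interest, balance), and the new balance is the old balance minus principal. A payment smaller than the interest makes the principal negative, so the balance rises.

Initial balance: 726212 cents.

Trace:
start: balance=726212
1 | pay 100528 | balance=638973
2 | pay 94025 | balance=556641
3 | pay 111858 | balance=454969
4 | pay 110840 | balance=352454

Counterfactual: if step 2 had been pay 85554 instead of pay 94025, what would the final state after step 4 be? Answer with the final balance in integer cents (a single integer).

361238

(re-executing from step 2 with the substitution; state before step 2: balance=638973)
2 | pay 85554 | balance=565112
3 | pay 111858 | balance=463595
4 | pay 110840 | balance=361238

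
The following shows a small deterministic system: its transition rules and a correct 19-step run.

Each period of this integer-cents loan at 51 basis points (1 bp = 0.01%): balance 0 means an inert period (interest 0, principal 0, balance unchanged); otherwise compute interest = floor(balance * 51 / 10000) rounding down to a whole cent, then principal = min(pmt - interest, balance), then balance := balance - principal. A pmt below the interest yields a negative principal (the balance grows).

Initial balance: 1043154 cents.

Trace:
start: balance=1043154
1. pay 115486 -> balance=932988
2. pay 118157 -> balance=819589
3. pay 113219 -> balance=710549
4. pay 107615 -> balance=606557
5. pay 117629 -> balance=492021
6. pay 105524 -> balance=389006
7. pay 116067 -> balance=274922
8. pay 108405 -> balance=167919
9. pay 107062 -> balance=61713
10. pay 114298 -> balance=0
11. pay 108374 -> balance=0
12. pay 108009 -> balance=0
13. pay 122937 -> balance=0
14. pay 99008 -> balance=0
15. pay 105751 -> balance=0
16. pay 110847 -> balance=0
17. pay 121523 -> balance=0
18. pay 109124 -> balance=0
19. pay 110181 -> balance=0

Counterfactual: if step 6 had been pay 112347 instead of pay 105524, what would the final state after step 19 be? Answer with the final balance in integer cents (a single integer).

(re-executing from step 6 with the substitution; state before step 6: balance=492021)
6. pay 112347 -> balance=382183
7. pay 116067 -> balance=268065
8. pay 108405 -> balance=161027
9. pay 107062 -> balance=54786
10. pay 114298 -> balance=0
11. pay 108374 -> balance=0
12. pay 108009 -> balance=0
13. pay 122937 -> balance=0
14. pay 99008 -> balance=0
15. pay 105751 -> balance=0
16. pay 110847 -> balance=0
17. pay 121523 -> balance=0
18. pay 109124 -> balance=0
19. pay 110181 -> balance=0

0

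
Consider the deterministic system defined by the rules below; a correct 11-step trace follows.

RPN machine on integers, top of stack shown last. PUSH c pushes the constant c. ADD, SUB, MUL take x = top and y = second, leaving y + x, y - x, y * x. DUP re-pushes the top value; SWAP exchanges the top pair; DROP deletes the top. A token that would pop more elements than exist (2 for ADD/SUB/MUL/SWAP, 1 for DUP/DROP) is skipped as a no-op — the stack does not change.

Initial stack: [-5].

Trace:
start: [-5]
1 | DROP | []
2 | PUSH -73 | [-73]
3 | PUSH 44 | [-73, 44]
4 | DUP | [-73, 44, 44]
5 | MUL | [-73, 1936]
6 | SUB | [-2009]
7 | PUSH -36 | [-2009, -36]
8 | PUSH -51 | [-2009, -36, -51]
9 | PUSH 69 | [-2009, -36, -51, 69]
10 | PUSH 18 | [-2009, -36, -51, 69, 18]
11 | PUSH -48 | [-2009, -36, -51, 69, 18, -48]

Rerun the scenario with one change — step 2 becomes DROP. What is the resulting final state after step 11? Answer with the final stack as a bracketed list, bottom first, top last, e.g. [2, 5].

(re-executing from step 2 with the substitution; state before step 2: [])
2 | DROP | []
3 | PUSH 44 | [44]
4 | DUP | [44, 44]
5 | MUL | [1936]
6 | SUB | [1936]
7 | PUSH -36 | [1936, -36]
8 | PUSH -51 | [1936, -36, -51]
9 | PUSH 69 | [1936, -36, -51, 69]
10 | PUSH 18 | [1936, -36, -51, 69, 18]
11 | PUSH -48 | [1936, -36, -51, 69, 18, -48]

[1936, -36, -51, 69, 18, -48]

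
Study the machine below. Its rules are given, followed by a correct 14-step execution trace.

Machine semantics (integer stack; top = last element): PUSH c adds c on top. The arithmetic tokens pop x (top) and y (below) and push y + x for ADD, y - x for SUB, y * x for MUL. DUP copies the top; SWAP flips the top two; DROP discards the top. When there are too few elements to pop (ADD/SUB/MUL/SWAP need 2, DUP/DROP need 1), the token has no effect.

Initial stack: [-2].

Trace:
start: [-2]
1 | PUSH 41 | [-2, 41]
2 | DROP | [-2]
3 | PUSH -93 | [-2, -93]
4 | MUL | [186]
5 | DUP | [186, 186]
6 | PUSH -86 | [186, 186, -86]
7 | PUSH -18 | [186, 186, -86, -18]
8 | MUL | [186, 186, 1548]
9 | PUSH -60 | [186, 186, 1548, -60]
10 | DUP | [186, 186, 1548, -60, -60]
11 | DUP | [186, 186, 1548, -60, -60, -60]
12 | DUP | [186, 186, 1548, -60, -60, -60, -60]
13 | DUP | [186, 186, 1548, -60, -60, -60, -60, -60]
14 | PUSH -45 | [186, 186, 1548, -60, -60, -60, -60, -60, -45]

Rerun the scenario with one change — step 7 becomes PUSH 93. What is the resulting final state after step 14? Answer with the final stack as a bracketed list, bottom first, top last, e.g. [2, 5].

(re-executing from step 7 with the substitution; state before step 7: [186, 186, -86])
7 | PUSH 93 | [186, 186, -86, 93]
8 | MUL | [186, 186, -7998]
9 | PUSH -60 | [186, 186, -7998, -60]
10 | DUP | [186, 186, -7998, -60, -60]
11 | DUP | [186, 186, -7998, -60, -60, -60]
12 | DUP | [186, 186, -7998, -60, -60, -60, -60]
13 | DUP | [186, 186, -7998, -60, -60, -60, -60, -60]
14 | PUSH -45 | [186, 186, -7998, -60, -60, -60, -60, -60, -45]

[186, 186, -7998, -60, -60, -60, -60, -60, -45]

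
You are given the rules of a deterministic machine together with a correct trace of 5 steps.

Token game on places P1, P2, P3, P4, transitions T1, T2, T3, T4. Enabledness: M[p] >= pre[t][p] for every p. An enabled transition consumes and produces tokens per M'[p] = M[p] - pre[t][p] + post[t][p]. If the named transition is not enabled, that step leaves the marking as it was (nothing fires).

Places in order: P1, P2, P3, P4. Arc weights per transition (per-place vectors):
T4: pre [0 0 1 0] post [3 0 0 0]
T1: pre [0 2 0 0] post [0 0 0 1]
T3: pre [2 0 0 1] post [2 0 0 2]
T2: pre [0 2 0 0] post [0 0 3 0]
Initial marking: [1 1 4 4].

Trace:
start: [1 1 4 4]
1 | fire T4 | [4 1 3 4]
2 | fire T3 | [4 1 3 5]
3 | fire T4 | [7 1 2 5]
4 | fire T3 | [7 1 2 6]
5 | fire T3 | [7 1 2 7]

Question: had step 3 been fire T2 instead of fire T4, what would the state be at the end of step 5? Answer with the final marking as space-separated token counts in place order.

(re-executing from step 3 with the substitution; state before step 3: [4 1 3 5])
3 | fire T2 | [4 1 3 5]
4 | fire T3 | [4 1 3 6]
5 | fire T3 | [4 1 3 7]

4 1 3 7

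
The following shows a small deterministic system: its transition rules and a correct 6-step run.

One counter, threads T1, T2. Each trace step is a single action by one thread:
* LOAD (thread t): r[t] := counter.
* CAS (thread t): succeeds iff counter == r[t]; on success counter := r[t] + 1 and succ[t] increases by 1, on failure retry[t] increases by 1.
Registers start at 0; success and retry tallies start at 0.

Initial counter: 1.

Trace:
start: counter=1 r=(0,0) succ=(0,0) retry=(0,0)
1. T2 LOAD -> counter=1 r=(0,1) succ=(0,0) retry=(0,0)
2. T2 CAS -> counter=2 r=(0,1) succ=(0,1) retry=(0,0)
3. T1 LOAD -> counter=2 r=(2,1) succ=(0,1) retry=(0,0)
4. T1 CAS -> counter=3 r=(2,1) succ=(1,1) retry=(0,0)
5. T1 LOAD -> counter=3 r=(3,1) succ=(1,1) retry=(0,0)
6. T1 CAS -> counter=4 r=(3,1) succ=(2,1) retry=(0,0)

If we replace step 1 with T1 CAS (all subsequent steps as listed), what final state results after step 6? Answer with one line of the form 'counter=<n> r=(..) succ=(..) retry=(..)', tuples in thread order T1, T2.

(re-executing from step 1 with the substitution; state before step 1: counter=1 r=(0,0) succ=(0,0) retry=(0,0))
1. T1 CAS -> counter=1 r=(0,0) succ=(0,0) retry=(1,0)
2. T2 CAS -> counter=1 r=(0,0) succ=(0,0) retry=(1,1)
3. T1 LOAD -> counter=1 r=(1,0) succ=(0,0) retry=(1,1)
4. T1 CAS -> counter=2 r=(1,0) succ=(1,0) retry=(1,1)
5. T1 LOAD -> counter=2 r=(2,0) succ=(1,0) retry=(1,1)
6. T1 CAS -> counter=3 r=(2,0) succ=(2,0) retry=(1,1)

counter=3 r=(2,0) succ=(2,0) retry=(1,1)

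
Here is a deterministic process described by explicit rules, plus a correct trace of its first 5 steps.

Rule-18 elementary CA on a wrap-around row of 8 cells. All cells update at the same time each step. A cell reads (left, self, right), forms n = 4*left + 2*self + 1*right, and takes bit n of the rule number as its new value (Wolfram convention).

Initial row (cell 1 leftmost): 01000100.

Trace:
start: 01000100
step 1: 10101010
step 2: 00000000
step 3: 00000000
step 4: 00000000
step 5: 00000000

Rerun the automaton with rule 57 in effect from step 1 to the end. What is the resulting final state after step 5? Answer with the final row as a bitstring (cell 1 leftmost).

01010101

(re-executing steps 1..5 under rule 57; state before step 1: 01000100)
step 1: 00110011
step 2: 10101010
step 3: 01010101
step 4: 10101010
step 5: 01010101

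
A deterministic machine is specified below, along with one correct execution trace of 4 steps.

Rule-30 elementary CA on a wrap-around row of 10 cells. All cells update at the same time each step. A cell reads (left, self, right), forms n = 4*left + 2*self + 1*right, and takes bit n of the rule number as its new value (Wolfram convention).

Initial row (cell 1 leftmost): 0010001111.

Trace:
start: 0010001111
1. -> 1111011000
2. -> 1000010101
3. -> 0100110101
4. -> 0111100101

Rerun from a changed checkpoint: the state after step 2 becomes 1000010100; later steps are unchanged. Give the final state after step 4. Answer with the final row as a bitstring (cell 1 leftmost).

state after step 2 := 1000010100
3. -> 1100110111
4. -> 0011100100

0011100100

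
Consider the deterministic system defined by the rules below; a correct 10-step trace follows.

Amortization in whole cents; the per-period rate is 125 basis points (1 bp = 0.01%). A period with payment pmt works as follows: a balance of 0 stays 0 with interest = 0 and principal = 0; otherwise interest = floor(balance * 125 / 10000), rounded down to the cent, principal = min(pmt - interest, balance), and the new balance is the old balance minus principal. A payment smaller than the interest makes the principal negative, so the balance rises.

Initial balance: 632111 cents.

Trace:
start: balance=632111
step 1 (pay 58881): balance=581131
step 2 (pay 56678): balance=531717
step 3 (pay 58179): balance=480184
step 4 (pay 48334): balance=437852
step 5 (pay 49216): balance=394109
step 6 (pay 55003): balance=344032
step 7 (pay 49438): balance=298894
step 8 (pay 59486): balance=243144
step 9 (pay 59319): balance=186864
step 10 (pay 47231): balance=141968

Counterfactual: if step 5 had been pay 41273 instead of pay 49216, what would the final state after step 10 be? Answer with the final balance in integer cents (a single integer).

150419

(re-executing from step 5 with the substitution; state before step 5: balance=437852)
step 5 (pay 41273): balance=402052
step 6 (pay 55003): balance=352074
step 7 (pay 49438): balance=307036
step 8 (pay 59486): balance=251387
step 9 (pay 59319): balance=195210
step 10 (pay 47231): balance=150419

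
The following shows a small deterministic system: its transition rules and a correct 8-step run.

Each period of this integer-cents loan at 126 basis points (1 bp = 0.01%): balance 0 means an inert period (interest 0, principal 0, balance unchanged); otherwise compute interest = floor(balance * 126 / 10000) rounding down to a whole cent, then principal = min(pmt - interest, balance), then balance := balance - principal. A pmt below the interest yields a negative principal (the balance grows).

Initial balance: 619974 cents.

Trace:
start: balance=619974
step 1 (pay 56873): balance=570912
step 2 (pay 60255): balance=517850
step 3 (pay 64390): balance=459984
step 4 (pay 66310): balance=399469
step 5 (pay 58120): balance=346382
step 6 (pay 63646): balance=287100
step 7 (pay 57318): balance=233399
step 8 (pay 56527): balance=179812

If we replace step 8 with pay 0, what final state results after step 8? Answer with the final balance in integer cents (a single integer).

236339

(re-executing from step 8 with the substitution; state before step 8: balance=233399)
step 8 (pay 0): balance=236339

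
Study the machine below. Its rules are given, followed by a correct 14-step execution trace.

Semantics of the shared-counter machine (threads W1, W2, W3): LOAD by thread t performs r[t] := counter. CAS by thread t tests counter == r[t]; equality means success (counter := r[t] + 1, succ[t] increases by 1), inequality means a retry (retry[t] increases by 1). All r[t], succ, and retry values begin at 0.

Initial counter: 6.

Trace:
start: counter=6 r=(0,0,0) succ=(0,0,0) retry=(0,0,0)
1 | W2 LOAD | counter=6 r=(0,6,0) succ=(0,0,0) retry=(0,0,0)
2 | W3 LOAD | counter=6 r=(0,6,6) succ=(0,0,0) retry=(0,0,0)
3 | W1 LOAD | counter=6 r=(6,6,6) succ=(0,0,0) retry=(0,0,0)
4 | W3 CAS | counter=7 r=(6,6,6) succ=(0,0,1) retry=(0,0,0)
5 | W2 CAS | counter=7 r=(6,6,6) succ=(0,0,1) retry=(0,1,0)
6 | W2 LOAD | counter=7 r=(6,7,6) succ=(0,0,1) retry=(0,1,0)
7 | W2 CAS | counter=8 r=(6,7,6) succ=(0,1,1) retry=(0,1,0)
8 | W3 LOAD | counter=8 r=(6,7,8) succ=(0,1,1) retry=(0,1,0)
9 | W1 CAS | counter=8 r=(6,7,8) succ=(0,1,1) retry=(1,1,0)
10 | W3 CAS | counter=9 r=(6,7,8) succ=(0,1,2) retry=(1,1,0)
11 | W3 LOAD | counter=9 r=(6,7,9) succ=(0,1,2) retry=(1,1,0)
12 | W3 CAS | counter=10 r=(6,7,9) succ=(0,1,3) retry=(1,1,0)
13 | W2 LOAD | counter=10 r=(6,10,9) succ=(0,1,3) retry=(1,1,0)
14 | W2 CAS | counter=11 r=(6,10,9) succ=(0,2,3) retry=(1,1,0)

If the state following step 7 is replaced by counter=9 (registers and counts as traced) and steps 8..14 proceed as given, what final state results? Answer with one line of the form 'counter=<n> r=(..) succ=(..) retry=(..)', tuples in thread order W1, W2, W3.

counter=12 r=(6,11,10) succ=(0,2,3) retry=(1,1,0)

state after step 7 := counter=9 r=(6,7,6) succ=(0,1,1) retry=(0,1,0)
8 | W3 LOAD | counter=9 r=(6,7,9) succ=(0,1,1) retry=(0,1,0)
9 | W1 CAS | counter=9 r=(6,7,9) succ=(0,1,1) retry=(1,1,0)
10 | W3 CAS | counter=10 r=(6,7,9) succ=(0,1,2) retry=(1,1,0)
11 | W3 LOAD | counter=10 r=(6,7,10) succ=(0,1,2) retry=(1,1,0)
12 | W3 CAS | counter=11 r=(6,7,10) succ=(0,1,3) retry=(1,1,0)
13 | W2 LOAD | counter=11 r=(6,11,10) succ=(0,1,3) retry=(1,1,0)
14 | W2 CAS | counter=12 r=(6,11,10) succ=(0,2,3) retry=(1,1,0)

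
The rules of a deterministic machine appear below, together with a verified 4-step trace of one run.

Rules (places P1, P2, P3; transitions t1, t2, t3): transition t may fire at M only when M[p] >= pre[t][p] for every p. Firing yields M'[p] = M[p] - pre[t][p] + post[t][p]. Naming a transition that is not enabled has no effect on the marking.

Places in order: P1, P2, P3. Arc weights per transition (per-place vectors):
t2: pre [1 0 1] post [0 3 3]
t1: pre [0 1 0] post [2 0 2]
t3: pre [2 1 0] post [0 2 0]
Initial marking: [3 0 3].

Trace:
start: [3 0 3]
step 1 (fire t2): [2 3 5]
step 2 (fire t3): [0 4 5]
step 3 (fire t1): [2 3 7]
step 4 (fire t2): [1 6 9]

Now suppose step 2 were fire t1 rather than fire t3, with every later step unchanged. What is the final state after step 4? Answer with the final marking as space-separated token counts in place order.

(re-executing from step 2 with the substitution; state before step 2: [2 3 5])
step 2 (fire t1): [4 2 7]
step 3 (fire t1): [6 1 9]
step 4 (fire t2): [5 4 11]

5 4 11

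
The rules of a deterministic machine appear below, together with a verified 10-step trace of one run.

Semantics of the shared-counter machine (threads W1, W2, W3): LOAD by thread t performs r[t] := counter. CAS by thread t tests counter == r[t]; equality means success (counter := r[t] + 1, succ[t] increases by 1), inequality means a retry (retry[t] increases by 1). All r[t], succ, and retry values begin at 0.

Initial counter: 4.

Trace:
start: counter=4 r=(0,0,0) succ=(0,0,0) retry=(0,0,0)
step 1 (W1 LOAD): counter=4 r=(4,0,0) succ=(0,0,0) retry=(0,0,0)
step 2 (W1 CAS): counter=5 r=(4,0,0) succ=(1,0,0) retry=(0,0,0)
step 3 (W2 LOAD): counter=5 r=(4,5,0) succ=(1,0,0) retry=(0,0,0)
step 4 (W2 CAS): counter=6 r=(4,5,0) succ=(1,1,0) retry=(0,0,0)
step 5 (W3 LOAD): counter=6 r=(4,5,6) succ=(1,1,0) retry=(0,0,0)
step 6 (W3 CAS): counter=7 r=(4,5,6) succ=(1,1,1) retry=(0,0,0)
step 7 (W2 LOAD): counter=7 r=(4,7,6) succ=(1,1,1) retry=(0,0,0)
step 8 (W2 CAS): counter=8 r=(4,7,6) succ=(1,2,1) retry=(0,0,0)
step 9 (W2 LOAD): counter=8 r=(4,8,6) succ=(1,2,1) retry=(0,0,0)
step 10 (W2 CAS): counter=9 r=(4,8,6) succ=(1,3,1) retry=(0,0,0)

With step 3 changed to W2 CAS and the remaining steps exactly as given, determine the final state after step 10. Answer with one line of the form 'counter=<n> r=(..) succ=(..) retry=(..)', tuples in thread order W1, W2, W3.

(re-executing from step 3 with the substitution; state before step 3: counter=5 r=(4,0,0) succ=(1,0,0) retry=(0,0,0))
step 3 (W2 CAS): counter=5 r=(4,0,0) succ=(1,0,0) retry=(0,1,0)
step 4 (W2 CAS): counter=5 r=(4,0,0) succ=(1,0,0) retry=(0,2,0)
step 5 (W3 LOAD): counter=5 r=(4,0,5) succ=(1,0,0) retry=(0,2,0)
step 6 (W3 CAS): counter=6 r=(4,0,5) succ=(1,0,1) retry=(0,2,0)
step 7 (W2 LOAD): counter=6 r=(4,6,5) succ=(1,0,1) retry=(0,2,0)
step 8 (W2 CAS): counter=7 r=(4,6,5) succ=(1,1,1) retry=(0,2,0)
step 9 (W2 LOAD): counter=7 r=(4,7,5) succ=(1,1,1) retry=(0,2,0)
step 10 (W2 CAS): counter=8 r=(4,7,5) succ=(1,2,1) retry=(0,2,0)

counter=8 r=(4,7,5) succ=(1,2,1) retry=(0,2,0)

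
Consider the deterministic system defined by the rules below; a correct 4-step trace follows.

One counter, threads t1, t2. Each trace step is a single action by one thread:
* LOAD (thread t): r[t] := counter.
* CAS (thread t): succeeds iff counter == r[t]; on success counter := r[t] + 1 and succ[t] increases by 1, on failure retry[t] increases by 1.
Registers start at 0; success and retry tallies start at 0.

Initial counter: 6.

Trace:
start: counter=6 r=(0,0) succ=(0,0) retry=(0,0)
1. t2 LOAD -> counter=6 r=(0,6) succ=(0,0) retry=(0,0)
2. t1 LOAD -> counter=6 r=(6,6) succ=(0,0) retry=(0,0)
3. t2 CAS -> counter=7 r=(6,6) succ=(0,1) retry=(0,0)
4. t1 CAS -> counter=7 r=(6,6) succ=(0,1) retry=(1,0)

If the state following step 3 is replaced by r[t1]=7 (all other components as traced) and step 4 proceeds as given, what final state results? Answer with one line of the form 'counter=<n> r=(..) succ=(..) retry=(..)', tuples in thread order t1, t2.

state after step 3 := counter=7 r=(7,6) succ=(0,1) retry=(0,0)
4. t1 CAS -> counter=8 r=(7,6) succ=(1,1) retry=(0,0)

counter=8 r=(7,6) succ=(1,1) retry=(0,0)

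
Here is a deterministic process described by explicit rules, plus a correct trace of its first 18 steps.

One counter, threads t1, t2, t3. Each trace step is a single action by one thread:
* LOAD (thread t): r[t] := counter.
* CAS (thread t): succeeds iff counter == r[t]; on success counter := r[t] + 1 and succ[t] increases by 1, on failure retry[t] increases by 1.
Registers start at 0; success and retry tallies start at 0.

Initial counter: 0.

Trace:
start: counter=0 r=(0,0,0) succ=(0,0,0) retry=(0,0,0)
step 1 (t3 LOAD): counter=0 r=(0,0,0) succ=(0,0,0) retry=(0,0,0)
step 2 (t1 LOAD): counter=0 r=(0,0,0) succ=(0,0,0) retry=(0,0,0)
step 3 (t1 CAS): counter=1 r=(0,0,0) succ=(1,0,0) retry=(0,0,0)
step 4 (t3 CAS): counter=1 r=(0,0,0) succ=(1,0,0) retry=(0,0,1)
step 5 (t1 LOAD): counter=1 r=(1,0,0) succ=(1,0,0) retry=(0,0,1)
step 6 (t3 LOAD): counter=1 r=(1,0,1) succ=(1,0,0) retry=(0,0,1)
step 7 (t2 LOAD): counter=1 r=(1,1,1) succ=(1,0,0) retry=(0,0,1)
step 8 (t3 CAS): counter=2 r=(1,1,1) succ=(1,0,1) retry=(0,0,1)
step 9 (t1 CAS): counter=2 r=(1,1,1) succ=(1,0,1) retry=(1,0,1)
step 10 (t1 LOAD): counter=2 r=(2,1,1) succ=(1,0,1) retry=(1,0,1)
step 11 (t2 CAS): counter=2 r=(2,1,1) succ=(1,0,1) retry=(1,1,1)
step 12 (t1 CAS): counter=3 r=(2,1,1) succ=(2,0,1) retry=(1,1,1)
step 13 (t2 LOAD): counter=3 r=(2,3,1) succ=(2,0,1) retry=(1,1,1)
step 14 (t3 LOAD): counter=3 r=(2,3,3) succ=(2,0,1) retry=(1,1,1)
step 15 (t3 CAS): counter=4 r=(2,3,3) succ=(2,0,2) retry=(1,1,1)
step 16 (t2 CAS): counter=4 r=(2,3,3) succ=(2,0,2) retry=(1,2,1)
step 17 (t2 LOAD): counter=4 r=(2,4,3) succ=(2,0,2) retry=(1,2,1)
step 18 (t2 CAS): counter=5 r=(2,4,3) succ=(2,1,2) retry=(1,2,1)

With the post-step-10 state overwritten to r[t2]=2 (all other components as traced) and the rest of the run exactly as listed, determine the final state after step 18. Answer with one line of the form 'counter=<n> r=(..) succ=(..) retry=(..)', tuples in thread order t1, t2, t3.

counter=5 r=(2,4,3) succ=(1,2,2) retry=(2,1,1)

state after step 10 := counter=2 r=(2,2,1) succ=(1,0,1) retry=(1,0,1)
step 11 (t2 CAS): counter=3 r=(2,2,1) succ=(1,1,1) retry=(1,0,1)
step 12 (t1 CAS): counter=3 r=(2,2,1) succ=(1,1,1) retry=(2,0,1)
step 13 (t2 LOAD): counter=3 r=(2,3,1) succ=(1,1,1) retry=(2,0,1)
step 14 (t3 LOAD): counter=3 r=(2,3,3) succ=(1,1,1) retry=(2,0,1)
step 15 (t3 CAS): counter=4 r=(2,3,3) succ=(1,1,2) retry=(2,0,1)
step 16 (t2 CAS): counter=4 r=(2,3,3) succ=(1,1,2) retry=(2,1,1)
step 17 (t2 LOAD): counter=4 r=(2,4,3) succ=(1,1,2) retry=(2,1,1)
step 18 (t2 CAS): counter=5 r=(2,4,3) succ=(1,2,2) retry=(2,1,1)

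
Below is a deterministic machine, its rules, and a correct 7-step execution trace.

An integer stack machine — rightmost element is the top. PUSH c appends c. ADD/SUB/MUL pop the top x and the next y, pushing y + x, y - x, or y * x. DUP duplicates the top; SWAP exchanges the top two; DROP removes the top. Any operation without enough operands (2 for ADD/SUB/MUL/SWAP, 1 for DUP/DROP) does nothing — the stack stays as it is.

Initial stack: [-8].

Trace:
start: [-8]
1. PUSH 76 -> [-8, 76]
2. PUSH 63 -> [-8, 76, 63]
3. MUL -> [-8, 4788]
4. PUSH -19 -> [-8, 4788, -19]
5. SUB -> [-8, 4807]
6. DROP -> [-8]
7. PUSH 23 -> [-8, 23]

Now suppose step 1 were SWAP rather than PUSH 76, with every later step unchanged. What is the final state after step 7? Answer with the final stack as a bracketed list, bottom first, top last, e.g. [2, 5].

(re-executing from step 1 with the substitution; state before step 1: [-8])
1. SWAP -> [-8]
2. PUSH 63 -> [-8, 63]
3. MUL -> [-504]
4. PUSH -19 -> [-504, -19]
5. SUB -> [-485]
6. DROP -> []
7. PUSH 23 -> [23]

[23]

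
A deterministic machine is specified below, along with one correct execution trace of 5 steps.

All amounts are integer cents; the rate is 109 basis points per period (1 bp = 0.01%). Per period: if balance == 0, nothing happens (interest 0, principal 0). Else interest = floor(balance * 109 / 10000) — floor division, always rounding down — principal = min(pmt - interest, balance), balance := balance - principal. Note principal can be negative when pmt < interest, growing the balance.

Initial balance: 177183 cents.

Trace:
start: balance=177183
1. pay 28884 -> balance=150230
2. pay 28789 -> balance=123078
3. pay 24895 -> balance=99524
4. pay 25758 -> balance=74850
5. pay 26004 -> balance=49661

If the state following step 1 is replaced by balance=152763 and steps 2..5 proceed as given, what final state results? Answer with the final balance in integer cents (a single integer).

state after step 1 := balance=152763
2. pay 28789 -> balance=125639
3. pay 24895 -> balance=102113
4. pay 25758 -> balance=77468
5. pay 26004 -> balance=52308

52308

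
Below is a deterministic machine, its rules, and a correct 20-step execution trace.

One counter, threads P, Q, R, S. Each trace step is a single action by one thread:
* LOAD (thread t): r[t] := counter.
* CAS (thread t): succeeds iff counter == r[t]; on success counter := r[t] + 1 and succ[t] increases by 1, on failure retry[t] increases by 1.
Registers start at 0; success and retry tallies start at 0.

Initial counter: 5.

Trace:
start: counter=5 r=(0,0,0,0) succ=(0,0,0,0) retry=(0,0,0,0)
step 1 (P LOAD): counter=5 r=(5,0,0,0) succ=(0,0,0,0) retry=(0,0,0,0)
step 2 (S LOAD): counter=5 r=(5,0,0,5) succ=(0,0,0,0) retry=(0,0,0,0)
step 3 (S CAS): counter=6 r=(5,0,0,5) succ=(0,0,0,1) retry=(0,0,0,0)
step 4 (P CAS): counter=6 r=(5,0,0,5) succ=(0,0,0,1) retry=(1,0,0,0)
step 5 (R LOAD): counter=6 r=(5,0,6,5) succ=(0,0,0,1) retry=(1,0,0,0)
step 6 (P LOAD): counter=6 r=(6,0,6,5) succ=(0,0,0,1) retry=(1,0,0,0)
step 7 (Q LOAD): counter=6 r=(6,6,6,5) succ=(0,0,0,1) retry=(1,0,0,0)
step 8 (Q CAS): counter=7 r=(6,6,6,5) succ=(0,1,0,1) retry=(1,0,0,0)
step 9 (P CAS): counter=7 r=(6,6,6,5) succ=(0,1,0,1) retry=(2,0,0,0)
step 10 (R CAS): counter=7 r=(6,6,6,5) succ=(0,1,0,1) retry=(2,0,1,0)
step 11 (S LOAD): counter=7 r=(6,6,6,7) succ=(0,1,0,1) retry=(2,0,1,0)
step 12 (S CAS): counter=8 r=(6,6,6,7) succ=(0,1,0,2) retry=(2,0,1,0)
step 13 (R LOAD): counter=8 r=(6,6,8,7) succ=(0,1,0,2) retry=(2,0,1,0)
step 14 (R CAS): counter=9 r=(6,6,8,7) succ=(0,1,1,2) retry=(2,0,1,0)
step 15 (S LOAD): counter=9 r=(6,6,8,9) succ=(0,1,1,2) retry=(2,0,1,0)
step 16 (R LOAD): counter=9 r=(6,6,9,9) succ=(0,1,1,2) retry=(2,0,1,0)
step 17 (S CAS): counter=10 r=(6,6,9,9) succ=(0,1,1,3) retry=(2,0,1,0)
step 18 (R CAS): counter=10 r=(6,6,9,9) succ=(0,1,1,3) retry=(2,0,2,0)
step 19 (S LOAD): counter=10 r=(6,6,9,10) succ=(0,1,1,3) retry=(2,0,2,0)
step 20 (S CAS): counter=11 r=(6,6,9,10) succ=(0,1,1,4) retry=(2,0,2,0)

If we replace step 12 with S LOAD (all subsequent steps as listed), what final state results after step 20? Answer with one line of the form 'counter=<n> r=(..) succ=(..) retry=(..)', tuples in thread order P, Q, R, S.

(re-executing from step 12 with the substitution; state before step 12: counter=7 r=(6,6,6,7) succ=(0,1,0,1) retry=(2,0,1,0))
step 12 (S LOAD): counter=7 r=(6,6,6,7) succ=(0,1,0,1) retry=(2,0,1,0)
step 13 (R LOAD): counter=7 r=(6,6,7,7) succ=(0,1,0,1) retry=(2,0,1,0)
step 14 (R CAS): counter=8 r=(6,6,7,7) succ=(0,1,1,1) retry=(2,0,1,0)
step 15 (S LOAD): counter=8 r=(6,6,7,8) succ=(0,1,1,1) retry=(2,0,1,0)
step 16 (R LOAD): counter=8 r=(6,6,8,8) succ=(0,1,1,1) retry=(2,0,1,0)
step 17 (S CAS): counter=9 r=(6,6,8,8) succ=(0,1,1,2) retry=(2,0,1,0)
step 18 (R CAS): counter=9 r=(6,6,8,8) succ=(0,1,1,2) retry=(2,0,2,0)
step 19 (S LOAD): counter=9 r=(6,6,8,9) succ=(0,1,1,2) retry=(2,0,2,0)
step 20 (S CAS): counter=10 r=(6,6,8,9) succ=(0,1,1,3) retry=(2,0,2,0)

counter=10 r=(6,6,8,9) succ=(0,1,1,3) retry=(2,0,2,0)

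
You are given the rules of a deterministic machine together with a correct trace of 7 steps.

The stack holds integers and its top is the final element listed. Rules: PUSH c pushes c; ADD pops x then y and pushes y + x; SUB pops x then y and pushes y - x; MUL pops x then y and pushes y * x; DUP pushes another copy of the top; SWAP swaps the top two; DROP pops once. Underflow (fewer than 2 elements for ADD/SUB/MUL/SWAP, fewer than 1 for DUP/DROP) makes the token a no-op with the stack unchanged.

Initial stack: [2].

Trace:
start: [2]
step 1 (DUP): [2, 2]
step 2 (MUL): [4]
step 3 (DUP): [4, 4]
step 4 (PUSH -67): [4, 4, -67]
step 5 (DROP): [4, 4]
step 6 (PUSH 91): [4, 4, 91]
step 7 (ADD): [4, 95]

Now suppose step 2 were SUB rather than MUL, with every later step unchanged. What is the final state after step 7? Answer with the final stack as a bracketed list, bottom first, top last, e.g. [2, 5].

[0, 91]

(re-executing from step 2 with the substitution; state before step 2: [2, 2])
step 2 (SUB): [0]
step 3 (DUP): [0, 0]
step 4 (PUSH -67): [0, 0, -67]
step 5 (DROP): [0, 0]
step 6 (PUSH 91): [0, 0, 91]
step 7 (ADD): [0, 91]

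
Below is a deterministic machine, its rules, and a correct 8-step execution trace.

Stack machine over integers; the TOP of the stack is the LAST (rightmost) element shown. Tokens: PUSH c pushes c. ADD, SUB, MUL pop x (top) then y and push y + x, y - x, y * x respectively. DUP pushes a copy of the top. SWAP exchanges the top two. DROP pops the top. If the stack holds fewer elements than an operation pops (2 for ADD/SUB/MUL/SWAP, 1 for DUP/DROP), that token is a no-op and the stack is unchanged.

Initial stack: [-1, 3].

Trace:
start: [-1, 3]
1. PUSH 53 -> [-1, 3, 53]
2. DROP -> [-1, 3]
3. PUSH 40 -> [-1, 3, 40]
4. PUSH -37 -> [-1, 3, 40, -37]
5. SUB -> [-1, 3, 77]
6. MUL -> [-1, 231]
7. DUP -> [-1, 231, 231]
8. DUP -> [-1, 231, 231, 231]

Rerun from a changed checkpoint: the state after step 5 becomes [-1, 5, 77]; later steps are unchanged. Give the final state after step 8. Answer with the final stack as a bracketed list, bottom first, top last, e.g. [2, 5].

[-1, 385, 385, 385]

state after step 5 := [-1, 5, 77]
6. MUL -> [-1, 385]
7. DUP -> [-1, 385, 385]
8. DUP -> [-1, 385, 385, 385]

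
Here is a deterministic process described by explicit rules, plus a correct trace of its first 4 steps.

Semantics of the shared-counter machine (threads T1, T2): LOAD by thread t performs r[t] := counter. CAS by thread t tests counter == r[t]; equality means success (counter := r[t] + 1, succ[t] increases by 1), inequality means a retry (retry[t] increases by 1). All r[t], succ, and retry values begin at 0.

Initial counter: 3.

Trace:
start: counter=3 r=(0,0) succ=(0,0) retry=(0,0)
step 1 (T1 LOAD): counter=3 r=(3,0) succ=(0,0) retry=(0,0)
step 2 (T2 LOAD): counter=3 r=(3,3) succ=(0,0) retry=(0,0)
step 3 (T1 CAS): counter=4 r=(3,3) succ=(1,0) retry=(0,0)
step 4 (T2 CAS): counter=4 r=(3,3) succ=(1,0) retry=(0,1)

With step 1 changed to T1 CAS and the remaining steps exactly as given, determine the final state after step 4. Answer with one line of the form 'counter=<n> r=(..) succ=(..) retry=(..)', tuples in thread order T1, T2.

(re-executing from step 1 with the substitution; state before step 1: counter=3 r=(0,0) succ=(0,0) retry=(0,0))
step 1 (T1 CAS): counter=3 r=(0,0) succ=(0,0) retry=(1,0)
step 2 (T2 LOAD): counter=3 r=(0,3) succ=(0,0) retry=(1,0)
step 3 (T1 CAS): counter=3 r=(0,3) succ=(0,0) retry=(2,0)
step 4 (T2 CAS): counter=4 r=(0,3) succ=(0,1) retry=(2,0)

counter=4 r=(0,3) succ=(0,1) retry=(2,0)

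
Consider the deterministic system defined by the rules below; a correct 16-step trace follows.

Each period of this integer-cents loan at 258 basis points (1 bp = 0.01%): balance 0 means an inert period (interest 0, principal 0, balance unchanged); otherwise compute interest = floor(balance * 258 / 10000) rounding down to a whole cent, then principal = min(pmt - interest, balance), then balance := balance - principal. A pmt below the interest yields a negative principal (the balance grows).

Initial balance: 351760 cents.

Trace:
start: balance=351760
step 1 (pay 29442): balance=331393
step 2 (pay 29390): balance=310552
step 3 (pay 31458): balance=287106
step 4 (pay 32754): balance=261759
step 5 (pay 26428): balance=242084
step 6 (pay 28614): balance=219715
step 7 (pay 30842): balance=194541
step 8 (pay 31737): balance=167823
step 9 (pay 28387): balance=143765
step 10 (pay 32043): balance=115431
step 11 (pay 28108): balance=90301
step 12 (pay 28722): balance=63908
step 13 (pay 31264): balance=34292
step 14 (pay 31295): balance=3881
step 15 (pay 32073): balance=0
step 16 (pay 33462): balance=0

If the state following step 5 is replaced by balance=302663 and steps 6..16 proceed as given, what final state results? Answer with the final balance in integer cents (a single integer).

17888

state after step 5 := balance=302663
step 6 (pay 28614): balance=281857
step 7 (pay 30842): balance=258286
step 8 (pay 31737): balance=233212
step 9 (pay 28387): balance=210841
step 10 (pay 32043): balance=184237
step 11 (pay 28108): balance=160882
step 12 (pay 28722): balance=136310
step 13 (pay 31264): balance=108562
step 14 (pay 31295): balance=80067
step 15 (pay 32073): balance=50059
step 16 (pay 33462): balance=17888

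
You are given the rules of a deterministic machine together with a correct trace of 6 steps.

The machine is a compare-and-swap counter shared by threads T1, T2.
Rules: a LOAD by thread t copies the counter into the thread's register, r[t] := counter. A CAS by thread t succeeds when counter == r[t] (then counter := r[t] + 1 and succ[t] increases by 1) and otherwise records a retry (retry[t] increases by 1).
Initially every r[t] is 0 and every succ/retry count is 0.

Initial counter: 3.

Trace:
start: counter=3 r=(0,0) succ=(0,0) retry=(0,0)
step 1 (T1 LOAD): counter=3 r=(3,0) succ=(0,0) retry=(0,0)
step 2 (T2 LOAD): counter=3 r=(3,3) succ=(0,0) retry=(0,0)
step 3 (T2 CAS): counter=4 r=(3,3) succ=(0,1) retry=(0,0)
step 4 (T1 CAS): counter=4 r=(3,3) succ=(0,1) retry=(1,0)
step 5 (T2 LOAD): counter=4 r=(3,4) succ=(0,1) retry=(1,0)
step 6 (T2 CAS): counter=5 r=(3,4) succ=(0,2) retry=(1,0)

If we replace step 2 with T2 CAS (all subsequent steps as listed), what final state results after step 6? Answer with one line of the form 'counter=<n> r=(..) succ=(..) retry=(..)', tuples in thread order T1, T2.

counter=5 r=(3,4) succ=(1,1) retry=(0,2)

(re-executing from step 2 with the substitution; state before step 2: counter=3 r=(3,0) succ=(0,0) retry=(0,0))
step 2 (T2 CAS): counter=3 r=(3,0) succ=(0,0) retry=(0,1)
step 3 (T2 CAS): counter=3 r=(3,0) succ=(0,0) retry=(0,2)
step 4 (T1 CAS): counter=4 r=(3,0) succ=(1,0) retry=(0,2)
step 5 (T2 LOAD): counter=4 r=(3,4) succ=(1,0) retry=(0,2)
step 6 (T2 CAS): counter=5 r=(3,4) succ=(1,1) retry=(0,2)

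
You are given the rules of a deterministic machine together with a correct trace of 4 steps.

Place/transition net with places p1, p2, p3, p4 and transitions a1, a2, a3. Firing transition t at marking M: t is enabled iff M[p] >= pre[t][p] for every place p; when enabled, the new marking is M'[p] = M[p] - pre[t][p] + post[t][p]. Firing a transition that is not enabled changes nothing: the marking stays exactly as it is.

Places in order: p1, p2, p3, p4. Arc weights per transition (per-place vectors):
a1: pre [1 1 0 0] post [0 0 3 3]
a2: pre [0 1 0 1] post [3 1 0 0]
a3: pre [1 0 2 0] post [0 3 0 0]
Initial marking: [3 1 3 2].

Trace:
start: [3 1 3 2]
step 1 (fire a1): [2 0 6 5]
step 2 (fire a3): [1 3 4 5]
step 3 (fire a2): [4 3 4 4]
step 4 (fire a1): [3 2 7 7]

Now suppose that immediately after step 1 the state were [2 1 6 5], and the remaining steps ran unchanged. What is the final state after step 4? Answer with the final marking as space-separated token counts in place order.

state after step 1 := [2 1 6 5]
step 2 (fire a3): [1 4 4 5]
step 3 (fire a2): [4 4 4 4]
step 4 (fire a1): [3 3 7 7]

3 3 7 7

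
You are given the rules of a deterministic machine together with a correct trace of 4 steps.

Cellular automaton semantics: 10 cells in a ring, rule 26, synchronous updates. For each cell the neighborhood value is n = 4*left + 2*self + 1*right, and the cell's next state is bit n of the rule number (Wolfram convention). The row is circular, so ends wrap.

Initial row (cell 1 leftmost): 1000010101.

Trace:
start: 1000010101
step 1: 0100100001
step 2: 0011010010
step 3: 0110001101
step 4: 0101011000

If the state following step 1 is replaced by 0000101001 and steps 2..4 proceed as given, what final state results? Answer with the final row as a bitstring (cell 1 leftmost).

1100001010

state after step 1 := 0000101001
step 2: 1001000110
step 3: 0110101100
step 4: 1100001010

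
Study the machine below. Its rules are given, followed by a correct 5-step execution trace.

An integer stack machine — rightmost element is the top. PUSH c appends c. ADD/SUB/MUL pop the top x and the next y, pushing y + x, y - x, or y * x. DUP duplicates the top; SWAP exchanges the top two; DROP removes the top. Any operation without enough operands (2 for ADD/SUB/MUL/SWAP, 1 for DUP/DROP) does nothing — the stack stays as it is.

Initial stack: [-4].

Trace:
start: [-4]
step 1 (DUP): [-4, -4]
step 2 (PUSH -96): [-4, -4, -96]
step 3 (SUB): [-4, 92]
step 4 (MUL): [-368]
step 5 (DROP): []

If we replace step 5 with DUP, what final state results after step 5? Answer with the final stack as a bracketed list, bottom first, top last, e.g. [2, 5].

(re-executing from step 5 with the substitution; state before step 5: [-368])
step 5 (DUP): [-368, -368]

[-368, -368]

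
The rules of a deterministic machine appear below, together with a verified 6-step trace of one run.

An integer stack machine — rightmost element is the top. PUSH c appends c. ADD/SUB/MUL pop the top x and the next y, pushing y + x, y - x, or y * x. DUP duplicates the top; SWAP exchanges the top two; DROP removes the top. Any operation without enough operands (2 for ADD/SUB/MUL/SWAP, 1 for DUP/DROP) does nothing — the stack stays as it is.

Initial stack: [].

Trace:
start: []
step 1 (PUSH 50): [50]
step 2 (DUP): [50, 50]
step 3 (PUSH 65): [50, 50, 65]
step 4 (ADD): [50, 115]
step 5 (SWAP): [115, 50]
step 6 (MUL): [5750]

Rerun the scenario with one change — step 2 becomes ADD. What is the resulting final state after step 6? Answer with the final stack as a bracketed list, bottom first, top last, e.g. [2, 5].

[115]

(re-executing from step 2 with the substitution; state before step 2: [50])
step 2 (ADD): [50]
step 3 (PUSH 65): [50, 65]
step 4 (ADD): [115]
step 5 (SWAP): [115]
step 6 (MUL): [115]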